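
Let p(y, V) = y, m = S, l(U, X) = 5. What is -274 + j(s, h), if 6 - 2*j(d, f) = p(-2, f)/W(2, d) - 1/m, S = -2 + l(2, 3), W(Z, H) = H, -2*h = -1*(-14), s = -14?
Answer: -5689/21 ≈ -270.90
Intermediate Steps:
h = -7 (h = -(-1)*(-14)/2 = -1/2*14 = -7)
S = 3 (S = -2 + 5 = 3)
m = 3
j(d, f) = 19/6 + 1/d (j(d, f) = 3 - (-2/d - 1/3)/2 = 3 - (-1/3 - 2/d)/2 = 3 + (1/6 + 1/d) = 19/6 + 1/d)
-274 + j(s, h) = -274 + (19/6 + 1/(-14)) = -274 + (19/6 - 1/14) = -274 + 65/21 = -5689/21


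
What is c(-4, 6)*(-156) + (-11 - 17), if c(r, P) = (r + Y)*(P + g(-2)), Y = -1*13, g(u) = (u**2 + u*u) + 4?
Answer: 47708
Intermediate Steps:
g(u) = 4 + 2*u**2 (g(u) = (u**2 + u**2) + 4 = 2*u**2 + 4 = 4 + 2*u**2)
Y = -13
c(r, P) = (-13 + r)*(12 + P) (c(r, P) = (r - 13)*(P + (4 + 2*(-2)**2)) = (-13 + r)*(P + (4 + 2*4)) = (-13 + r)*(P + (4 + 8)) = (-13 + r)*(P + 12) = (-13 + r)*(12 + P))
c(-4, 6)*(-156) + (-11 - 17) = (-156 - 13*6 + 12*(-4) + 6*(-4))*(-156) + (-11 - 17) = (-156 - 78 - 48 - 24)*(-156) - 28 = -306*(-156) - 28 = 47736 - 28 = 47708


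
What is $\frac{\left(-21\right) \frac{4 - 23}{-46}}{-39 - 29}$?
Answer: $\frac{399}{3128} \approx 0.12756$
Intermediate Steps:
$\frac{\left(-21\right) \frac{4 - 23}{-46}}{-39 - 29} = \frac{\left(-21\right) \left(\left(-19\right) \left(- \frac{1}{46}\right)\right)}{-68} = \left(-21\right) \frac{19}{46} \left(- \frac{1}{68}\right) = \left(- \frac{399}{46}\right) \left(- \frac{1}{68}\right) = \frac{399}{3128}$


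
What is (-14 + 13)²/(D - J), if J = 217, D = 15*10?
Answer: -1/67 ≈ -0.014925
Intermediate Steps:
D = 150
(-14 + 13)²/(D - J) = (-14 + 13)²/(150 - 1*217) = (-1)²/(150 - 217) = 1/(-67) = 1*(-1/67) = -1/67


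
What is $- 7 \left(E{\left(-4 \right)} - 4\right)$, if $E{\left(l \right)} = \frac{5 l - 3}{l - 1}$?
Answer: $- \frac{21}{5} \approx -4.2$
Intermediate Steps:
$E{\left(l \right)} = \frac{-3 + 5 l}{-1 + l}$
$- 7 \left(E{\left(-4 \right)} - 4\right) = - 7 \left(\frac{-3 + 5 \left(-4\right)}{-1 - 4} - 4\right) = - 7 \left(\frac{-3 - 20}{-5} - 4\right) = - 7 \left(\left(- \frac{1}{5}\right) \left(-23\right) - 4\right) = - 7 \left(\frac{23}{5} - 4\right) = \left(-7\right) \frac{3}{5} = - \frac{21}{5}$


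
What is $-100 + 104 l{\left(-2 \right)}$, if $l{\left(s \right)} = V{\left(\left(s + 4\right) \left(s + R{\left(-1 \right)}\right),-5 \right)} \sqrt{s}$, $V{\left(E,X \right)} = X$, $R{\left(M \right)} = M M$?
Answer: $-100 - 520 i \sqrt{2} \approx -100.0 - 735.39 i$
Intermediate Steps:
$R{\left(M \right)} = M^{2}$
$l{\left(s \right)} = - 5 \sqrt{s}$
$-100 + 104 l{\left(-2 \right)} = -100 + 104 \left(- 5 \sqrt{-2}\right) = -100 + 104 \left(- 5 i \sqrt{2}\right) = -100 - 520 i \sqrt{2}$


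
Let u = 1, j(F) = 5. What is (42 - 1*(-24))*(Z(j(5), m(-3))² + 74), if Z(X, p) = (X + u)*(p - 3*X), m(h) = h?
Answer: 774708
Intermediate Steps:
Z(X, p) = (1 + X)*(p - 3*X) (Z(X, p) = (X + 1)*(p - 3*X) = (1 + X)*(p - 3*X))
(42 - 1*(-24))*(Z(j(5), m(-3))² + 74) = (42 - 1*(-24))*((-3 - 3*5 - 3*5² + 5*(-3))² + 74) = (42 + 24)*((-3 - 15 - 3*25 - 15)² + 74) = 66*((-3 - 15 - 75 - 15)² + 74) = 66*((-108)² + 74) = 66*(11664 + 74) = 66*11738 = 774708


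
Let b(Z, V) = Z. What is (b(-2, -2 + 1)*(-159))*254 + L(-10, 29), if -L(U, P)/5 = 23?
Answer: 80657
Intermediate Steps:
L(U, P) = -115 (L(U, P) = -5*23 = -115)
(b(-2, -2 + 1)*(-159))*254 + L(-10, 29) = -2*(-159)*254 - 115 = 318*254 - 115 = 80772 - 115 = 80657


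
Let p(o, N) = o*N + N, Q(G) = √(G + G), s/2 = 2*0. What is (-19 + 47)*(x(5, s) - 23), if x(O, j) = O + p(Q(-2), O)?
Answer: -364 + 280*I ≈ -364.0 + 280.0*I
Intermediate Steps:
s = 0 (s = 2*(2*0) = 2*0 = 0)
Q(G) = √2*√G (Q(G) = √(2*G) = √2*√G)
p(o, N) = N + N*o (p(o, N) = N*o + N = N + N*o)
x(O, j) = O + O*(1 + 2*I) (x(O, j) = O + O*(1 + √2*√(-2)) = O + O*(1 + √2*(I*√2)) = O + O*(1 + 2*I))
(-19 + 47)*(x(5, s) - 23) = (-19 + 47)*(2*5*(1 + I) - 23) = 28*((10 + 10*I) - 23) = 28*(-13 + 10*I) = -364 + 280*I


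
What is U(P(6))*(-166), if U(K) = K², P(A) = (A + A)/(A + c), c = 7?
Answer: -23904/169 ≈ -141.44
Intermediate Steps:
P(A) = 2*A/(7 + A) (P(A) = (A + A)/(A + 7) = (2*A)/(7 + A) = 2*A/(7 + A))
U(P(6))*(-166) = (2*6/(7 + 6))²*(-166) = (2*6/13)²*(-166) = (2*6*(1/13))²*(-166) = (12/13)²*(-166) = (144/169)*(-166) = -23904/169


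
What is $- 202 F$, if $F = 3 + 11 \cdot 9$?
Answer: $-20604$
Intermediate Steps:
$F = 102$ ($F = 3 + 99 = 102$)
$- 202 F = \left(-202\right) 102 = -20604$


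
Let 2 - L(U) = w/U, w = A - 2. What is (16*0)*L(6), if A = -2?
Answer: 0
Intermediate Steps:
w = -4 (w = -2 - 2 = -4)
L(U) = 2 + 4/U (L(U) = 2 - (-4)/U = 2 + 4/U)
(16*0)*L(6) = (16*0)*(2 + 4/6) = 0*(2 + 4*(⅙)) = 0*(2 + ⅔) = 0*(8/3) = 0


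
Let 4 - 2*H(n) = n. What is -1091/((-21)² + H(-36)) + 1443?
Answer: 664132/461 ≈ 1440.6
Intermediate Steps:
H(n) = 2 - n/2
-1091/((-21)² + H(-36)) + 1443 = -1091/((-21)² + (2 - ½*(-36))) + 1443 = -1091/(441 + (2 + 18)) + 1443 = -1091/(441 + 20) + 1443 = -1091/461 + 1443 = 664132/461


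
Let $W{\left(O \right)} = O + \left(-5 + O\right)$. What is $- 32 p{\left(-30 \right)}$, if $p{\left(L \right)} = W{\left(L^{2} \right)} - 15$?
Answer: $-56960$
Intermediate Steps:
$W{\left(O \right)} = -5 + 2 O$
$p{\left(L \right)} = -20 + 2 L^{2}$ ($p{\left(L \right)} = \left(-5 + 2 L^{2}\right) - 15 = -20 + 2 L^{2}$)
$- 32 p{\left(-30 \right)} = - 32 \left(-20 + 2 \left(-30\right)^{2}\right) = - 32 \left(-20 + 2 \cdot 900\right) = - 32 \left(-20 + 1800\right) = \left(-32\right) 1780 = -56960$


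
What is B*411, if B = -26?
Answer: -10686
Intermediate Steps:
B*411 = -26*411 = -10686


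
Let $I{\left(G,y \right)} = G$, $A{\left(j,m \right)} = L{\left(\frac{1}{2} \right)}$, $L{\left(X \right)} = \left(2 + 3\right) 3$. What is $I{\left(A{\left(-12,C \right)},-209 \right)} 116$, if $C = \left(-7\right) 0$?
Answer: $1740$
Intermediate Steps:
$C = 0$
$L{\left(X \right)} = 15$ ($L{\left(X \right)} = 5 \cdot 3 = 15$)
$A{\left(j,m \right)} = 15$
$I{\left(A{\left(-12,C \right)},-209 \right)} 116 = 15 \cdot 116 = 1740$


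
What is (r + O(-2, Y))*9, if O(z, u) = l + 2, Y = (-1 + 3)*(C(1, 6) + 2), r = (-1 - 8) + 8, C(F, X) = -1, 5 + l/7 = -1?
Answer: -369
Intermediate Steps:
l = -42 (l = -35 + 7*(-1) = -35 - 7 = -42)
r = -1 (r = -9 + 8 = -1)
Y = 2 (Y = (-1 + 3)*(-1 + 2) = 2*1 = 2)
O(z, u) = -40 (O(z, u) = -42 + 2 = -40)
(r + O(-2, Y))*9 = (-1 - 40)*9 = -41*9 = -369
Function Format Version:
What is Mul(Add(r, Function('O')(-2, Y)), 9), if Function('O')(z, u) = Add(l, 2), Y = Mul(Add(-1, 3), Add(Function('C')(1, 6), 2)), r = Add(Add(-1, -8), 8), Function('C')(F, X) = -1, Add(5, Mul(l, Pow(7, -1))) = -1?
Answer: -369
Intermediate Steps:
l = -42 (l = Add(-35, Mul(7, -1)) = Add(-35, -7) = -42)
r = -1 (r = Add(-9, 8) = -1)
Y = 2 (Y = Mul(Add(-1, 3), Add(-1, 2)) = Mul(2, 1) = 2)
Function('O')(z, u) = -40 (Function('O')(z, u) = Add(-42, 2) = -40)
Mul(Add(r, Function('O')(-2, Y)), 9) = Mul(Add(-1, -40), 9) = Mul(-41, 9) = -369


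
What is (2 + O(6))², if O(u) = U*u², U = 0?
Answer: 4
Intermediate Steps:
O(u) = 0 (O(u) = 0*u² = 0)
(2 + O(6))² = (2 + 0)² = 2² = 4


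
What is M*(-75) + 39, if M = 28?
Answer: -2061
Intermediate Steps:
M*(-75) + 39 = 28*(-75) + 39 = -2100 + 39 = -2061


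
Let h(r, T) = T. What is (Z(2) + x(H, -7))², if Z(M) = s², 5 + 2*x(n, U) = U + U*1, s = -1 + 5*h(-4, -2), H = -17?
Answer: 49729/4 ≈ 12432.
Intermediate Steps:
s = -11 (s = -1 + 5*(-2) = -1 - 10 = -11)
x(n, U) = -5/2 + U (x(n, U) = -5/2 + (U + U*1)/2 = -5/2 + (U + U)/2 = -5/2 + (2*U)/2 = -5/2 + U)
Z(M) = 121 (Z(M) = (-11)² = 121)
(Z(2) + x(H, -7))² = (121 + (-5/2 - 7))² = (121 - 19/2)² = (223/2)² = 49729/4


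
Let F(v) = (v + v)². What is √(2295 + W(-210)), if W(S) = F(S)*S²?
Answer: 3*√864360255 ≈ 88200.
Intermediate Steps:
F(v) = 4*v² (F(v) = (2*v)² = 4*v²)
W(S) = 4*S⁴ (W(S) = (4*S²)*S² = 4*S⁴)
√(2295 + W(-210)) = √(2295 + 4*(-210)⁴) = √(2295 + 4*1944810000) = √(2295 + 7779240000) = √7779242295 = 3*√864360255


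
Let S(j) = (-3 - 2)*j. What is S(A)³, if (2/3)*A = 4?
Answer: -27000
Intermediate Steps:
A = 6 (A = (3/2)*4 = 6)
S(j) = -5*j
S(A)³ = (-5*6)³ = (-30)³ = -27000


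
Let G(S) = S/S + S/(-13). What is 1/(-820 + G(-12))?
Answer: -13/10635 ≈ -0.0012224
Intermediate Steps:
G(S) = 1 - S/13 (G(S) = 1 + S*(-1/13) = 1 - S/13)
1/(-820 + G(-12)) = 1/(-820 + (1 - 1/13*(-12))) = 1/(-820 + (1 + 12/13)) = 1/(-820 + 25/13) = 1/(-10635/13) = -13/10635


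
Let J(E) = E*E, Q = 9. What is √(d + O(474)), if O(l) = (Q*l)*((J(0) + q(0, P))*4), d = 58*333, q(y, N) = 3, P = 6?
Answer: 3*√7834 ≈ 265.53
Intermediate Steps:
J(E) = E²
d = 19314
O(l) = 108*l (O(l) = (9*l)*((0² + 3)*4) = (9*l)*((0 + 3)*4) = (9*l)*(3*4) = (9*l)*12 = 108*l)
√(d + O(474)) = √(19314 + 108*474) = √(19314 + 51192) = √70506 = 3*√7834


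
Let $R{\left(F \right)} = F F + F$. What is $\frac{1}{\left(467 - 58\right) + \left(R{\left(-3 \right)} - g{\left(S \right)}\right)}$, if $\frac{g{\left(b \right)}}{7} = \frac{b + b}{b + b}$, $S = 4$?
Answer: $\frac{1}{408} \approx 0.002451$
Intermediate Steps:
$g{\left(b \right)} = 7$ ($g{\left(b \right)} = 7 \frac{b + b}{b + b} = 7 \frac{2 b}{2 b} = 7 \cdot 2 b \frac{1}{2 b} = 7 \cdot 1 = 7$)
$R{\left(F \right)} = F + F^{2}$ ($R{\left(F \right)} = F^{2} + F = F + F^{2}$)
$\frac{1}{\left(467 - 58\right) + \left(R{\left(-3 \right)} - g{\left(S \right)}\right)} = \frac{1}{\left(467 - 58\right) - \left(7 + 3 \left(1 - 3\right)\right)} = \frac{1}{\left(467 - 58\right) - 1} = \frac{1}{409 + \left(6 - 7\right)} = \frac{1}{409 - 1} = \frac{1}{408}$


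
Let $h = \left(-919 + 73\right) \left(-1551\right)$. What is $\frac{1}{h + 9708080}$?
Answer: $\frac{1}{11020226} \approx 9.0742 \cdot 10^{-8}$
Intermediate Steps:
$h = 1312146$ ($h = \left(-846\right) \left(-1551\right) = 1312146$)
$\frac{1}{h + 9708080} = \frac{1}{1312146 + 9708080} = \frac{1}{11020226}$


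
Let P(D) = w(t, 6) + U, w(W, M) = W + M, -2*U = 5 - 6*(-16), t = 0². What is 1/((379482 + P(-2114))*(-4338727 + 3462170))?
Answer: -2/665197193375 ≈ -3.0066e-12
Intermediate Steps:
t = 0
U = -101/2 (U = -(5 - 6*(-16))/2 = -(5 + 96)/2 = -½*101 = -101/2 ≈ -50.500)
w(W, M) = M + W
P(D) = -89/2 (P(D) = (6 + 0) - 101/2 = 6 - 101/2 = -89/2)
1/((379482 + P(-2114))*(-4338727 + 3462170)) = 1/((379482 - 89/2)*(-4338727 + 3462170)) = 1/((758875/2)*(-876557)) = 1/(-665197193375/2) = -2/665197193375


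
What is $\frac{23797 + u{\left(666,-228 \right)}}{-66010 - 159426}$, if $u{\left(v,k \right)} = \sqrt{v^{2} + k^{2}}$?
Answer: $- \frac{23797}{225436} - \frac{3 \sqrt{13765}}{112718} \approx -0.10868$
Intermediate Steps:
$u{\left(v,k \right)} = \sqrt{k^{2} + v^{2}}$
$\frac{23797 + u{\left(666,-228 \right)}}{-66010 - 159426} = \frac{23797 + \sqrt{\left(-228\right)^{2} + 666^{2}}}{-66010 - 159426} = \frac{23797 + \sqrt{51984 + 443556}}{-225436} = \left(23797 + \sqrt{495540}\right) \left(- \frac{1}{225436}\right) = \left(23797 + 6 \sqrt{13765}\right) \left(- \frac{1}{225436}\right) = - \frac{23797}{225436} - \frac{3 \sqrt{13765}}{112718}$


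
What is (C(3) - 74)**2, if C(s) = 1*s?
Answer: 5041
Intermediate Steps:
C(s) = s
(C(3) - 74)**2 = (3 - 74)**2 = (-71)**2 = 5041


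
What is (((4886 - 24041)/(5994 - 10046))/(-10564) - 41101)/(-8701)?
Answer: 1759341805283/372449158928 ≈ 4.7237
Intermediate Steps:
(((4886 - 24041)/(5994 - 10046))/(-10564) - 41101)/(-8701) = (-19155/(-4052)*(-1/10564) - 41101)*(-1/8701) = (-19155*(-1/4052)*(-1/10564) - 41101)*(-1/8701) = ((19155/4052)*(-1/10564) - 41101)*(-1/8701) = (-19155/42805328 - 41101)*(-1/8701) = -1759341805283/42805328*(-1/8701) = 1759341805283/372449158928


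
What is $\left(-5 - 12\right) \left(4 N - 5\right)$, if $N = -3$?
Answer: $289$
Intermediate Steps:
$\left(-5 - 12\right) \left(4 N - 5\right) = \left(-5 - 12\right) \left(4 \left(-3\right) - 5\right) = - 17 \left(-12 - 5\right) = \left(-17\right) \left(-17\right) = 289$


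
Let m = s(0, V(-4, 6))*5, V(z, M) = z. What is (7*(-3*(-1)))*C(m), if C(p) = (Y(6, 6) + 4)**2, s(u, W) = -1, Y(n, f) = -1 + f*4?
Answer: 15309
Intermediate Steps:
Y(n, f) = -1 + 4*f
m = -5 (m = -1*5 = -5)
C(p) = 729 (C(p) = ((-1 + 4*6) + 4)**2 = ((-1 + 24) + 4)**2 = (23 + 4)**2 = 27**2 = 729)
(7*(-3*(-1)))*C(m) = (7*(-3*(-1)))*729 = (7*3)*729 = 21*729 = 15309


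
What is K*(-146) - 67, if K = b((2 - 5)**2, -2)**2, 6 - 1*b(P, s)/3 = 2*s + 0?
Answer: -131467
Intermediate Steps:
b(P, s) = 18 - 6*s (b(P, s) = 18 - 3*(2*s + 0) = 18 - 6*s)
K = 900 (K = (18 - 6*(-2))**2 = (18 + 12)**2 = 30**2 = 900)
K*(-146) - 67 = 900*(-146) - 67 = -131400 - 67 = -131467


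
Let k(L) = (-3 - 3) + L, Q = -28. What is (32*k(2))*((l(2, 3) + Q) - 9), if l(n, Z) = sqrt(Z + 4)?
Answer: 4736 - 128*sqrt(7) ≈ 4397.3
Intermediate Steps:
l(n, Z) = sqrt(4 + Z)
k(L) = -6 + L
(32*k(2))*((l(2, 3) + Q) - 9) = (32*(-6 + 2))*((sqrt(4 + 3) - 28) - 9) = (32*(-4))*((sqrt(7) - 28) - 9) = -128*((-28 + sqrt(7)) - 9) = -128*(-37 + sqrt(7)) = 4736 - 128*sqrt(7)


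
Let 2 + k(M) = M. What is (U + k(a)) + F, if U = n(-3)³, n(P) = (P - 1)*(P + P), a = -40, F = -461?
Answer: 13321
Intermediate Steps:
n(P) = 2*P*(-1 + P) (n(P) = (-1 + P)*(2*P) = 2*P*(-1 + P))
k(M) = -2 + M
U = 13824 (U = (2*(-3)*(-1 - 3))³ = (2*(-3)*(-4))³ = 24³ = 13824)
(U + k(a)) + F = (13824 + (-2 - 40)) - 461 = (13824 - 42) - 461 = 13782 - 461 = 13321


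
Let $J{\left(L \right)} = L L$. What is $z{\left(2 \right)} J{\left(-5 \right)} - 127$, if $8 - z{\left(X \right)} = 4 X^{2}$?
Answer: $-327$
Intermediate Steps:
$J{\left(L \right)} = L^{2}$
$z{\left(X \right)} = 8 - 4 X^{2}$
$z{\left(2 \right)} J{\left(-5 \right)} - 127 = \left(8 - 4 \cdot 2^{2}\right) \left(-5\right)^{2} - 127 = \left(8 - 16\right) 25 - 127 = \left(-8\right) 25 - 127 = -200 - 127 = -327$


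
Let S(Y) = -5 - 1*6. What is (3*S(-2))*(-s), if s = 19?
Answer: 627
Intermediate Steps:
S(Y) = -11 (S(Y) = -5 - 6 = -11)
(3*S(-2))*(-s) = (3*(-11))*(-1*19) = -33*(-19) = 627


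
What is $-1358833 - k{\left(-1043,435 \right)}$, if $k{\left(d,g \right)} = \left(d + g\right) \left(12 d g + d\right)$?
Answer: $-3312224657$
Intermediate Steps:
$k{\left(d,g \right)} = \left(d + g\right) \left(d + 12 d g\right)$ ($k{\left(d,g \right)} = \left(d + g\right) \left(12 d g + d\right) = \left(d + g\right) \left(d + 12 d g\right)$)
$-1358833 - k{\left(-1043,435 \right)} = -1358833 - - 1043 \left(-1043 + 435 + 12 \cdot 435^{2} + 12 \left(-1043\right) 435\right) = -1358833 - - 1043 \left(-1043 + 435 + 12 \cdot 189225 - 5444460\right) = -1358833 - - 1043 \left(-1043 + 435 + 2270700 - 5444460\right) = -1358833 - \left(-1043\right) \left(-3174368\right) = -1358833 - 3310865824 = -3312224657$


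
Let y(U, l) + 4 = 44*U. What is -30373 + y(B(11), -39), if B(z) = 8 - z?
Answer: -30509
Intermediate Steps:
y(U, l) = -4 + 44*U
-30373 + y(B(11), -39) = -30373 + (-4 + 44*(8 - 1*11)) = -30373 + (-4 + 44*(8 - 11)) = -30373 + (-4 + 44*(-3)) = -30373 + (-4 - 132) = -30373 - 136 = -30509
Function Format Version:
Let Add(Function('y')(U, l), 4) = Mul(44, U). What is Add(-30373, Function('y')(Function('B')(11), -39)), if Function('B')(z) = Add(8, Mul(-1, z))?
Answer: -30509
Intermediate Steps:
Function('y')(U, l) = Add(-4, Mul(44, U))
Add(-30373, Function('y')(Function('B')(11), -39)) = Add(-30373, Add(-4, Mul(44, Add(8, Mul(-1, 11))))) = Add(-30373, Add(-4, Mul(44, Add(8, -11)))) = Add(-30373, Add(-4, Mul(44, -3))) = Add(-30373, Add(-4, -132)) = Add(-30373, -136) = -30509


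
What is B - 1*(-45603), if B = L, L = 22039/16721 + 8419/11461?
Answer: 8739724054821/191639381 ≈ 45605.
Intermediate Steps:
L = 393363078/191639381 (L = 22039*(1/16721) + 8419*(1/11461) = 22039/16721 + 8419/11461 = 393363078/191639381 ≈ 2.0526)
B = 393363078/191639381 ≈ 2.0526
B - 1*(-45603) = 393363078/191639381 - 1*(-45603) = 393363078/191639381 + 45603 = 8739724054821/191639381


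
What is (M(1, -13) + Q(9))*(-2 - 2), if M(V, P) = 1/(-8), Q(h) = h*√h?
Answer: -215/2 ≈ -107.50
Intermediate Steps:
Q(h) = h^(3/2)
M(V, P) = -⅛
(M(1, -13) + Q(9))*(-2 - 2) = (-⅛ + 9^(3/2))*(-2 - 2) = (-⅛ + 27)*(-4) = (215/8)*(-4) = -215/2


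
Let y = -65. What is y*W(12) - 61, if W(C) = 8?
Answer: -581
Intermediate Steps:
y*W(12) - 61 = -65*8 - 61 = -520 - 61 = -581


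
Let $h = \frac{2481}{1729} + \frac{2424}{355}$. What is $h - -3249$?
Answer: $\frac{1999291806}{613795} \approx 3257.3$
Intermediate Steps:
$h = \frac{5071851}{613795}$ ($h = 2481 \cdot \frac{1}{1729} + 2424 \cdot \frac{1}{355} = \frac{2481}{1729} + \frac{2424}{355} = \frac{5071851}{613795} \approx 8.2631$)
$h - -3249 = \frac{5071851}{613795} - -3249 = \frac{5071851}{613795} + 3249 = \frac{1999291806}{613795}$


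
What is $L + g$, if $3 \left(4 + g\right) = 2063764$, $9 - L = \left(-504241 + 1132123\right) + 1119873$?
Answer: $- \frac{3179486}{3} \approx -1.0598 \cdot 10^{6}$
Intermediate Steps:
$L = -1747746$ ($L = 9 - \left(\left(-504241 + 1132123\right) + 1119873\right) = 9 - \left(627882 + 1119873\right) = 9 - 1747755 = -1747746$)
$g = \frac{2063752}{3}$ ($g = -4 + \frac{1}{3} \cdot 2063764 = -4 + \frac{2063764}{3} = \frac{2063752}{3} \approx 6.8792 \cdot 10^{5}$)
$L + g = -1747746 + \frac{2063752}{3} = - \frac{3179486}{3}$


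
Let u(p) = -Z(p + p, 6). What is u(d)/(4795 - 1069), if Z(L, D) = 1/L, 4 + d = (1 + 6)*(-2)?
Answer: 1/134136 ≈ 7.4551e-6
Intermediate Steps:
d = -18 (d = -4 + (1 + 6)*(-2) = -4 + 7*(-2) = -4 - 14 = -18)
u(p) = -1/(2*p) (u(p) = -1/(p + p) = -1/(2*p))
u(d)/(4795 - 1069) = (-½/(-18))/(4795 - 1069) = (-½*(-1/18))/3726 = (1/3726)*(1/36) = 1/134136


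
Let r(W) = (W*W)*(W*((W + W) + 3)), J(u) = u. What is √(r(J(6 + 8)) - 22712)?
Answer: 12*√433 ≈ 249.70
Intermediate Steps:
r(W) = W³*(3 + 2*W) (r(W) = W²*(W*(2*W + 3)) = W²*(W*(3 + 2*W)) = W³*(3 + 2*W))
√(r(J(6 + 8)) - 22712) = √((6 + 8)³*(3 + 2*(6 + 8)) - 22712) = √(14³*(3 + 2*14) - 22712) = √(2744*(3 + 28) - 22712) = √(2744*31 - 22712) = √(85064 - 22712) = √62352 = 12*√433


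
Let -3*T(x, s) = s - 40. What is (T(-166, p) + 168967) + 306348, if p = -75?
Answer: 1426060/3 ≈ 4.7535e+5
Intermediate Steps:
T(x, s) = 40/3 - s/3 (T(x, s) = -(s - 40)/3 = -(-40 + s)/3 = 40/3 - s/3)
(T(-166, p) + 168967) + 306348 = ((40/3 - ⅓*(-75)) + 168967) + 306348 = ((40/3 + 25) + 168967) + 306348 = (115/3 + 168967) + 306348 = 507016/3 + 306348 = 1426060/3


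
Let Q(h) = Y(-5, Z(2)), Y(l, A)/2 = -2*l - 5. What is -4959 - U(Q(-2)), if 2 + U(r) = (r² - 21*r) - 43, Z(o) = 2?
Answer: -4804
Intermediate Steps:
Y(l, A) = -10 - 4*l (Y(l, A) = 2*(-2*l - 5) = 2*(-5 - 2*l) = -10 - 4*l)
Q(h) = 10 (Q(h) = -10 - 4*(-5) = -10 + 20 = 10)
U(r) = -45 + r² - 21*r (U(r) = -2 + ((r² - 21*r) - 43) = -2 + (-43 + r² - 21*r) = -45 + r² - 21*r)
-4959 - U(Q(-2)) = -4959 - (-45 + 10² - 21*10) = -4959 - (-45 + 100 - 210) = -4959 - 1*(-155) = -4959 + 155 = -4804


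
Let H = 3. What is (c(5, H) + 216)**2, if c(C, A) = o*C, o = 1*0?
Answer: 46656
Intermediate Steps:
o = 0
c(C, A) = 0 (c(C, A) = 0*C = 0)
(c(5, H) + 216)**2 = (0 + 216)**2 = 216**2 = 46656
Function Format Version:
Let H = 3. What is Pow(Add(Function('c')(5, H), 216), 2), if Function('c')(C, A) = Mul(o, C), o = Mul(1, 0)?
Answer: 46656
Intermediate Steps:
o = 0
Function('c')(C, A) = 0 (Function('c')(C, A) = Mul(0, C) = 0)
Pow(Add(Function('c')(5, H), 216), 2) = Pow(Add(0, 216), 2) = Pow(216, 2) = 46656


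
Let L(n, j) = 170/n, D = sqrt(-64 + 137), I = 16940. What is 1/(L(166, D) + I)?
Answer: 83/1406105 ≈ 5.9028e-5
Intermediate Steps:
D = sqrt(73) ≈ 8.5440
1/(L(166, D) + I) = 1/(170/166 + 16940) = 1/(170*(1/166) + 16940) = 1/(85/83 + 16940) = 1/(1406105/83) = 83/1406105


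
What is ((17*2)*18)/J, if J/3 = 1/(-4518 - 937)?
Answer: -1112820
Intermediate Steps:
J = -3/5455 (J = 3/(-4518 - 937) = 3/(-5455) = 3*(-1/5455) = -3/5455 ≈ -0.00054995)
((17*2)*18)/J = ((17*2)*18)/(-3/5455) = (34*18)*(-5455/3) = 612*(-5455/3) = -1112820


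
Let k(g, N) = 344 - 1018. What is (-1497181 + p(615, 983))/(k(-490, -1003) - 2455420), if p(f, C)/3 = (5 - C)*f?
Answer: 3301591/2456094 ≈ 1.3442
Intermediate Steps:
p(f, C) = 3*f*(5 - C) (p(f, C) = 3*((5 - C)*f) = 3*(f*(5 - C)) = 3*f*(5 - C))
k(g, N) = -674
(-1497181 + p(615, 983))/(k(-490, -1003) - 2455420) = (-1497181 + 3*615*(5 - 1*983))/(-674 - 2455420) = (-1497181 + 3*615*(5 - 983))/(-2456094) = (-1497181 + 3*615*(-978))*(-1/2456094) = (-1497181 - 1804410)*(-1/2456094) = -3301591*(-1/2456094) = 3301591/2456094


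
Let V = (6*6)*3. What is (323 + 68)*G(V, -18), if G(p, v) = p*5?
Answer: 211140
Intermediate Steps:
V = 108 (V = 36*3 = 108)
G(p, v) = 5*p
(323 + 68)*G(V, -18) = (323 + 68)*(5*108) = 391*540 = 211140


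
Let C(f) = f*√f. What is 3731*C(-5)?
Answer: -18655*I*√5 ≈ -41714.0*I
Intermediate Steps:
C(f) = f^(3/2)
3731*C(-5) = 3731*(-5)^(3/2) = 3731*(-5*I*√5) = -18655*I*√5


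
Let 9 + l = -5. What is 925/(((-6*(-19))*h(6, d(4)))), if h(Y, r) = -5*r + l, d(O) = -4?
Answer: 925/684 ≈ 1.3523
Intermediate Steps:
l = -14 (l = -9 - 5 = -14)
h(Y, r) = -14 - 5*r (h(Y, r) = -5*r - 14 = -14 - 5*r)
925/(((-6*(-19))*h(6, d(4)))) = 925/(((-6*(-19))*(-14 - 5*(-4)))) = 925/((114*(-14 + 20))) = 925/((114*6)) = 925/684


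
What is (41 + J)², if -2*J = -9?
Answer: 8281/4 ≈ 2070.3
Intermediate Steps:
J = 9/2 (J = -½*(-9) = 9/2 ≈ 4.5000)
(41 + J)² = (41 + 9/2)² = (91/2)² = 8281/4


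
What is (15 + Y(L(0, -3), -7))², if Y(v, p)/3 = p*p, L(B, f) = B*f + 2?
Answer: 26244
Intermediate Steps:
L(B, f) = 2 + B*f
Y(v, p) = 3*p² (Y(v, p) = 3*(p*p) = 3*p²)
(15 + Y(L(0, -3), -7))² = (15 + 3*(-7)²)² = (15 + 3*49)² = (15 + 147)² = 162² = 26244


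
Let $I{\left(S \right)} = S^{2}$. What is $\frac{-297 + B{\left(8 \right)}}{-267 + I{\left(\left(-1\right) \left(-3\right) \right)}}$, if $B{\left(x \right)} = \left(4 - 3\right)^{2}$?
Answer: $\frac{148}{129} \approx 1.1473$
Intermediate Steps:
$B{\left(x \right)} = 1$ ($B{\left(x \right)} = 1^{2} = 1$)
$\frac{-297 + B{\left(8 \right)}}{-267 + I{\left(\left(-1\right) \left(-3\right) \right)}} = \frac{-297 + 1}{-267 + \left(\left(-1\right) \left(-3\right)\right)^{2}} = - \frac{296}{-267 + 3^{2}} = - \frac{296}{-267 + 9} = - \frac{296}{-258} = \left(-296\right) \left(- \frac{1}{258}\right) = \frac{148}{129}$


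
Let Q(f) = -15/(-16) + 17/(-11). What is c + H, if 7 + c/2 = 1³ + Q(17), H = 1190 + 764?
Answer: 170789/88 ≈ 1940.8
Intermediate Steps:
Q(f) = -107/176 (Q(f) = -15*(-1/16) + 17*(-1/11) = 15/16 - 17/11 = -107/176)
H = 1954
c = -1163/88 (c = -14 + 2*(1³ - 107/176) = -14 + 2*(1 - 107/176) = -14 + 2*(69/176) = -14 + 69/88 = -1163/88 ≈ -13.216)
c + H = -1163/88 + 1954 = 170789/88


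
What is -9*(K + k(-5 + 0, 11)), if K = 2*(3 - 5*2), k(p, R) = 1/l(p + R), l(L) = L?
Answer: 249/2 ≈ 124.50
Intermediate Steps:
k(p, R) = 1/(R + p) (k(p, R) = 1/(p + R) = 1/(R + p))
K = -14 (K = 2*(3 - 10) = 2*(-7) = -14)
-9*(K + k(-5 + 0, 11)) = -9*(-14 + 1/(11 + (-5 + 0))) = -9*(-14 + 1/(11 - 5)) = -9*(-14 + 1/6) = -9*(-14 + ⅙) = -9*(-83/6) = 249/2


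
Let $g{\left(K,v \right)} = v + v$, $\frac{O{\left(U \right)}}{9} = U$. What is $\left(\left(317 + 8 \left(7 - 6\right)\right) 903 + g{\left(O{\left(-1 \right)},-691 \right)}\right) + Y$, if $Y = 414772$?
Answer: $706865$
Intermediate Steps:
$O{\left(U \right)} = 9 U$
$g{\left(K,v \right)} = 2 v$
$\left(\left(317 + 8 \left(7 - 6\right)\right) 903 + g{\left(O{\left(-1 \right)},-691 \right)}\right) + Y = \left(\left(317 + 8 \left(7 - 6\right)\right) 903 + 2 \left(-691\right)\right) + 414772 = \left(\left(317 + 8 \cdot 1\right) 903 - 1382\right) + 414772 = \left(\left(317 + 8\right) 903 - 1382\right) + 414772 = \left(325 \cdot 903 - 1382\right) + 414772 = \left(293475 - 1382\right) + 414772 = 292093 + 414772 = 706865$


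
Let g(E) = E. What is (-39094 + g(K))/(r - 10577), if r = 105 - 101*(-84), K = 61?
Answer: 39033/1988 ≈ 19.634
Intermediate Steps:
r = 8589 (r = 105 + 8484 = 8589)
(-39094 + g(K))/(r - 10577) = (-39094 + 61)/(8589 - 10577) = -39033/(-1988) = -39033*(-1/1988) = 39033/1988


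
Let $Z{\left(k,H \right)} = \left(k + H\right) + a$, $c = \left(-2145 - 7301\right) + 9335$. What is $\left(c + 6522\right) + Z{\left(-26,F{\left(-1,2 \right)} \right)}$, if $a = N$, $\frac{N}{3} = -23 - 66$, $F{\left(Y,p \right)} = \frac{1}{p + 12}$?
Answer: $\frac{85653}{14} \approx 6118.1$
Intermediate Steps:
$c = -111$ ($c = -9446 + 9335 = -111$)
$F{\left(Y,p \right)} = \frac{1}{12 + p}$
$N = -267$ ($N = 3 \left(-23 - 66\right) = 3 \left(-89\right) = -267$)
$a = -267$
$Z{\left(k,H \right)} = -267 + H + k$ ($Z{\left(k,H \right)} = \left(k + H\right) - 267 = \left(H + k\right) - 267 = -267 + H + k$)
$\left(c + 6522\right) + Z{\left(-26,F{\left(-1,2 \right)} \right)} = \left(-111 + 6522\right) - \left(293 - \frac{1}{12 + 2}\right) = 6411 - \left(293 - \frac{1}{14}\right) = 6411 - \frac{4101}{14} = \frac{85653}{14}$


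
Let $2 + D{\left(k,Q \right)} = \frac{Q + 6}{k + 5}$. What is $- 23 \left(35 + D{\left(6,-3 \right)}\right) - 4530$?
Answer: $- \frac{58248}{11} \approx -5295.3$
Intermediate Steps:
$D{\left(k,Q \right)} = -2 + \frac{6 + Q}{5 + k}$ ($D{\left(k,Q \right)} = -2 + \frac{Q + 6}{k + 5} = -2 + \frac{6 + Q}{5 + k}$)
$- 23 \left(35 + D{\left(6,-3 \right)}\right) - 4530 = - 23 \left(35 + \frac{-4 - 3 - 12}{5 + 6}\right) - 4530 = - 23 \left(35 + \frac{-4 - 3 - 12}{11}\right) - 4530 = - 23 \left(35 + \frac{1}{11} \left(-19\right)\right) - 4530 = - 23 \left(35 - \frac{19}{11}\right) - 4530 = \left(-23\right) \frac{366}{11} - 4530 = - \frac{8418}{11} - 4530 = - \frac{58248}{11}$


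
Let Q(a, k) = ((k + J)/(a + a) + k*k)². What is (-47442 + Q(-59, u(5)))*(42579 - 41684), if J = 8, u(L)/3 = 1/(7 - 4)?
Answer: -591210621665/13924 ≈ -4.2460e+7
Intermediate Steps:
u(L) = 1 (u(L) = 3/(7 - 4) = 3/3 = 3*(⅓) = 1)
Q(a, k) = (k² + (8 + k)/(2*a))² (Q(a, k) = ((k + 8)/(a + a) + k*k)² = ((8 + k)/((2*a)) + k²)² = ((8 + k)*(1/(2*a)) + k²)² = ((8 + k)/(2*a) + k²)² = (k² + (8 + k)/(2*a))²)
(-47442 + Q(-59, u(5)))*(42579 - 41684) = (-47442 + (¼)*(8 + 1 + 2*(-59)*1²)²/(-59)²)*(42579 - 41684) = (-47442 + (¼)*(1/3481)*(8 + 1 + 2*(-59)*1)²)*895 = (-47442 + (¼)*(1/3481)*(8 + 1 - 118)²)*895 = (-47442 + (¼)*(1/3481)*(-109)²)*895 = (-47442 + (¼)*(1/3481)*11881)*895 = (-47442 + 11881/13924)*895 = -660570527/13924*895 = -591210621665/13924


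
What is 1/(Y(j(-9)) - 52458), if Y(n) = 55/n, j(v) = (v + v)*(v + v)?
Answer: -324/16996337 ≈ -1.9063e-5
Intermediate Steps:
j(v) = 4*v² (j(v) = (2*v)*(2*v) = 4*v²)
1/(Y(j(-9)) - 52458) = 1/(55/((4*(-9)²)) - 52458) = 1/(55/((4*81)) - 52458) = 1/(55/324 - 52458) = 1/(-16996337/324) = -324/16996337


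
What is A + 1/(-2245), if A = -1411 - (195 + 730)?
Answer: -5244321/2245 ≈ -2336.0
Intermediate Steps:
A = -2336 (A = -1411 - 1*925 = -1411 - 925 = -2336)
A + 1/(-2245) = -2336 + 1/(-2245) = -2336 - 1/2245 = -5244321/2245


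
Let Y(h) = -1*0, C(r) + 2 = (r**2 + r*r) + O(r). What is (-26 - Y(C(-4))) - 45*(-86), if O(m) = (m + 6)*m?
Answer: 3844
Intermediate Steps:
O(m) = m*(6 + m) (O(m) = (6 + m)*m = m*(6 + m))
C(r) = -2 + 2*r**2 + r*(6 + r) (C(r) = -2 + ((r**2 + r*r) + r*(6 + r)) = -2 + ((r**2 + r**2) + r*(6 + r)) = -2 + (2*r**2 + r*(6 + r)) = -2 + 2*r**2 + r*(6 + r))
Y(h) = 0
(-26 - Y(C(-4))) - 45*(-86) = (-26 - 1*0) - 45*(-86) = (-26 + 0) + 3870 = -26 + 3870 = 3844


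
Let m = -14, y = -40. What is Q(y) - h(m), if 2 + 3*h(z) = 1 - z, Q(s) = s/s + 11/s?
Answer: -433/120 ≈ -3.6083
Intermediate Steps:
Q(s) = 1 + 11/s
h(z) = -1/3 - z/3 (h(z) = -2/3 + (1 - z)/3 = -2/3 + (1/3 - z/3) = -1/3 - z/3)
Q(y) - h(m) = (11 - 40)/(-40) - (-1/3 - 1/3*(-14)) = -1/40*(-29) - (-1/3 + 14/3) = 29/40 - 1*13/3 = 29/40 - 13/3 = -433/120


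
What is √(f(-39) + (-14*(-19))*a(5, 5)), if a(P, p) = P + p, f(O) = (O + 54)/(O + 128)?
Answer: √21071195/89 ≈ 51.577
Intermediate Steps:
f(O) = (54 + O)/(128 + O)
√(f(-39) + (-14*(-19))*a(5, 5)) = √((54 - 39)/(128 - 39) + (-14*(-19))*(5 + 5)) = √(15/89 + 266*10) = √((1/89)*15 + 2660) = √(15/89 + 2660) = √(236755/89) = √21071195/89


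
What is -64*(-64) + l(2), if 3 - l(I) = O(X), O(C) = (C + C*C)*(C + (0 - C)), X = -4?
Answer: 4099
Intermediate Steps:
O(C) = 0 (O(C) = (C + C**2)*(C - C) = (C + C**2)*0 = 0)
l(I) = 3 (l(I) = 3 - 1*0 = 3 + 0 = 3)
-64*(-64) + l(2) = -64*(-64) + 3 = 4096 + 3 = 4099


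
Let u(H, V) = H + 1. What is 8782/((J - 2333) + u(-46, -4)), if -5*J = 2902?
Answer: -21955/7396 ≈ -2.9685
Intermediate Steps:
J = -2902/5 (J = -⅕*2902 = -2902/5 ≈ -580.40)
u(H, V) = 1 + H
8782/((J - 2333) + u(-46, -4)) = 8782/((-2902/5 - 2333) + (1 - 46)) = 8782/(-14567/5 - 45) = 8782/(-14792/5) = 8782*(-5/14792) = -21955/7396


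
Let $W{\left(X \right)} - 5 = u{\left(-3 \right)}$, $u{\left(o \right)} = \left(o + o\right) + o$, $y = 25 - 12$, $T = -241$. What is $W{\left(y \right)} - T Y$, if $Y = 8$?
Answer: $1924$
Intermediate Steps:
$y = 13$ ($y = 25 - 12 = 13$)
$u{\left(o \right)} = 3 o$ ($u{\left(o \right)} = 2 o + o = 3 o$)
$W{\left(X \right)} = -4$ ($W{\left(X \right)} = 5 + 3 \left(-3\right) = 5 - 9 = -4$)
$W{\left(y \right)} - T Y = -4 - \left(-241\right) 8 = -4 - -1928 = -4 + 1928 = 1924$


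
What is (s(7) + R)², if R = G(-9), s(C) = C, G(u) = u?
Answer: 4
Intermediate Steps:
R = -9
(s(7) + R)² = (7 - 9)² = (-2)² = 4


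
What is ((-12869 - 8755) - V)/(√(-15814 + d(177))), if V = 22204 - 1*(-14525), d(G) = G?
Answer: 58353*I*√15637/15637 ≈ 466.65*I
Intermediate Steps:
V = 36729 (V = 22204 + 14525 = 36729)
((-12869 - 8755) - V)/(√(-15814 + d(177))) = ((-12869 - 8755) - 1*36729)/(√(-15814 + 177)) = (-21624 - 36729)/(√(-15637)) = -58353*(-I*√15637/15637) = -(-58353)*I*√15637/15637 = 58353*I*√15637/15637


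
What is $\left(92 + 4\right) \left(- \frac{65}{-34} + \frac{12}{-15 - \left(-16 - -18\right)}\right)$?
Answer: $\frac{1968}{17} \approx 115.76$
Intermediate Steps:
$\left(92 + 4\right) \left(- \frac{65}{-34} + \frac{12}{-15 - \left(-16 - -18\right)}\right) = 96 \left(\left(-65\right) \left(- \frac{1}{34}\right) + \frac{12}{-15 - \left(-16 + 18\right)}\right) = 96 \left(\frac{65}{34} + \frac{12}{-15 - 2}\right) = 96 \left(\frac{65}{34} + \frac{12}{-17}\right) = 96 \left(\frac{65}{34} + 12 \left(- \frac{1}{17}\right)\right) = 96 \left(\frac{65}{34} - \frac{12}{17}\right) = 96 \cdot \frac{41}{34} = \frac{1968}{17}$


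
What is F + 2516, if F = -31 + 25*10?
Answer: 2735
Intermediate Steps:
F = 219 (F = -31 + 250 = 219)
F + 2516 = 219 + 2516 = 2735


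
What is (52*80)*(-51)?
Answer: -212160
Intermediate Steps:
(52*80)*(-51) = 4160*(-51) = -212160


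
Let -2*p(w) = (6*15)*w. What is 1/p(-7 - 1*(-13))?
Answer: -1/270 ≈ -0.0037037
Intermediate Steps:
p(w) = -45*w (p(w) = -6*15*w/2 = -45*w)
1/p(-7 - 1*(-13)) = 1/(-45*(-7 - 1*(-13))) = 1/(-45*(-7 + 13)) = 1/(-45*6) = 1/(-270) = -1/270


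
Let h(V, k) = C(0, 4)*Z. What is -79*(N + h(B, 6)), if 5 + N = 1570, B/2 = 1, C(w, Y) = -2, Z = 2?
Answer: -123319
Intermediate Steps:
B = 2 (B = 2*1 = 2)
N = 1565 (N = -5 + 1570 = 1565)
h(V, k) = -4 (h(V, k) = -2*2 = -4)
-79*(N + h(B, 6)) = -79*(1565 - 4) = -79*1561 = -123319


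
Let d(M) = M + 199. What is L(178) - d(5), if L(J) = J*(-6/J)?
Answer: -210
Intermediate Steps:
d(M) = 199 + M
L(J) = -6
L(178) - d(5) = -6 - (199 + 5) = -6 - 1*204 = -6 - 204 = -210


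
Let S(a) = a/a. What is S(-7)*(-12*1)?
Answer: -12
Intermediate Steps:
S(a) = 1
S(-7)*(-12*1) = 1*(-12*1) = 1*(-12) = -12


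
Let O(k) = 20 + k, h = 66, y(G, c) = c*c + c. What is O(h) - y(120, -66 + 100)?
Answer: -1104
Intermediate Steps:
y(G, c) = c + c² (y(G, c) = c² + c = c + c²)
O(h) - y(120, -66 + 100) = (20 + 66) - (-66 + 100)*(1 + (-66 + 100)) = 86 - 34*(1 + 34) = 86 - 34*35 = 86 - 1*1190 = 86 - 1190 = -1104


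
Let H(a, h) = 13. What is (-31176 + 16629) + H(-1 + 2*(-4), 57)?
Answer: -14534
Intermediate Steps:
(-31176 + 16629) + H(-1 + 2*(-4), 57) = (-31176 + 16629) + 13 = -14547 + 13 = -14534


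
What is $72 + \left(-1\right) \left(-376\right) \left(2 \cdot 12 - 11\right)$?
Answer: $4960$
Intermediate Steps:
$72 + \left(-1\right) \left(-376\right) \left(2 \cdot 12 - 11\right) = 72 + 376 \left(24 - 11\right) = 72 + 376 \cdot 13 = 72 + 4888 = 4960$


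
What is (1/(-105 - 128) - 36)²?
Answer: 70375321/54289 ≈ 1296.3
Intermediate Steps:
(1/(-105 - 128) - 36)² = (1/(-233) - 36)² = (-1/233 - 36)² = (-8389/233)² = 70375321/54289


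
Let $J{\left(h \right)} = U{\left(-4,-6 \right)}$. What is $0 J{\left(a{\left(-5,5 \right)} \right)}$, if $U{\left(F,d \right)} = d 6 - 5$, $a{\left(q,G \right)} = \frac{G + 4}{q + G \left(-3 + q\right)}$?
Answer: $0$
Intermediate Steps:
$a{\left(q,G \right)} = \frac{4 + G}{q + G \left(-3 + q\right)}$
$U{\left(F,d \right)} = -5 + 6 d$ ($U{\left(F,d \right)} = 6 d - 5 = -5 + 6 d$)
$J{\left(h \right)} = -41$ ($J{\left(h \right)} = -5 + 6 \left(-6\right) = -5 - 36 = -41$)
$0 J{\left(a{\left(-5,5 \right)} \right)} = 0 \left(-41\right) = 0$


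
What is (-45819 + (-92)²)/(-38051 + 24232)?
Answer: 37355/13819 ≈ 2.7032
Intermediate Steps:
(-45819 + (-92)²)/(-38051 + 24232) = (-45819 + 8464)/(-13819) = -37355*(-1/13819) = 37355/13819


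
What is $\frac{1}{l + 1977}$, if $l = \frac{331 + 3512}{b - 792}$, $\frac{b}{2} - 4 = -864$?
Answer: $\frac{2512}{4962381} \approx 0.00050621$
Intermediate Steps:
$b = -1720$ ($b = 8 + 2 \left(-864\right) = 8 - 1728 = -1720$)
$l = - \frac{3843}{2512}$ ($l = \frac{331 + 3512}{-1720 - 792} = \frac{3843}{-2512} = 3843 \left(- \frac{1}{2512}\right) = - \frac{3843}{2512} \approx -1.5299$)
$\frac{1}{l + 1977} = \frac{1}{- \frac{3843}{2512} + 1977} = \frac{1}{\frac{4962381}{2512}} = \frac{2512}{4962381}$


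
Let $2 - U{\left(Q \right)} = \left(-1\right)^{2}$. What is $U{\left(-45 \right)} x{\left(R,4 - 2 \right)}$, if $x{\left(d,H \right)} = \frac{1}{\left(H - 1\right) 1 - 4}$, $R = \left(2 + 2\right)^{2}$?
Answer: $- \frac{1}{3} \approx -0.33333$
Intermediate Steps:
$R = 16$ ($R = 4^{2} = 16$)
$x{\left(d,H \right)} = \frac{1}{-5 + H}$ ($x{\left(d,H \right)} = \frac{1}{\left(-1 + H\right) 1 - 4} = \frac{1}{\left(-1 + H\right) - 4} = \frac{1}{-5 + H}$)
$U{\left(Q \right)} = 1$ ($U{\left(Q \right)} = 2 - \left(-1\right)^{2} = 2 - 1 = 1$)
$U{\left(-45 \right)} x{\left(R,4 - 2 \right)} = 1 \frac{1}{-5 + \left(4 - 2\right)} = 1 \frac{1}{-5 + 2} = 1 \frac{1}{-3} = 1 \left(- \frac{1}{3}\right) = - \frac{1}{3}$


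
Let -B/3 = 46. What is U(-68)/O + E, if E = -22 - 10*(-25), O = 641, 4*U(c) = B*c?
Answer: 148494/641 ≈ 231.66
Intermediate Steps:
B = -138 (B = -3*46 = -138)
U(c) = -69*c/2 (U(c) = (-138*c)/4 = -69*c/2)
E = 228 (E = -22 + 250 = 228)
U(-68)/O + E = -69/2*(-68)/641 + 228 = 2346*(1/641) + 228 = 2346/641 + 228 = 148494/641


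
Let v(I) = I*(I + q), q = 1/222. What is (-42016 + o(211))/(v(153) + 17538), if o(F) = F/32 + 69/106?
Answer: -2636133413/2569549392 ≈ -1.0259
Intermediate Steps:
q = 1/222 ≈ 0.0045045
o(F) = 69/106 + F/32 (o(F) = F*(1/32) + 69*(1/106) = F/32 + 69/106 = 69/106 + F/32)
v(I) = I*(1/222 + I) (v(I) = I*(I + 1/222) = I*(1/222 + I))
(-42016 + o(211))/(v(153) + 17538) = (-42016 + (69/106 + (1/32)*211))/(153*(1/222 + 153) + 17538) = (-42016 + (69/106 + 211/32))/(153*(33967/222) + 17538) = (-42016 + 12287/1696)/(1732317/74 + 17538) = -71246849/(1696*3030129/74) = -71246849/1696*74/3030129 = -2636133413/2569549392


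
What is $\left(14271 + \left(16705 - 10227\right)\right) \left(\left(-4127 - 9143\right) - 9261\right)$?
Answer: $-467495719$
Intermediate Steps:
$\left(14271 + \left(16705 - 10227\right)\right) \left(\left(-4127 - 9143\right) - 9261\right) = \left(14271 + 6478\right) \left(-13270 - 9261\right) = 20749 \left(-22531\right) = -467495719$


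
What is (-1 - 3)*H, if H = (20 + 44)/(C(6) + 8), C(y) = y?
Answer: -128/7 ≈ -18.286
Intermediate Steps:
H = 32/7 (H = (20 + 44)/(6 + 8) = 64/14 = 64*(1/14) = 32/7 ≈ 4.5714)
(-1 - 3)*H = (-1 - 3)*(32/7) = -4*32/7 = -128/7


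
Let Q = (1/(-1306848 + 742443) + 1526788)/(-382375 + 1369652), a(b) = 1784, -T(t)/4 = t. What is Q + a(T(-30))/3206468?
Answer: 691023359053834273/446680291477574145 ≈ 1.5470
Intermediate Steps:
T(t) = -4*t
Q = 861726781139/557224075185 (Q = (1/(-564405) + 1526788)/987277 = (-1/564405 + 1526788)*(1/987277) = (861726781139/564405)*(1/987277) = 861726781139/557224075185 ≈ 1.5465)
Q + a(T(-30))/3206468 = 861726781139/557224075185 + 1784/3206468 = 861726781139/557224075185 + 1784*(1/3206468) = 861726781139/557224075185 + 446/801617 = 691023359053834273/446680291477574145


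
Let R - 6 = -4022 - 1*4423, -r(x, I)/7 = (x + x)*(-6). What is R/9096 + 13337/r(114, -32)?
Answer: 843781/1814652 ≈ 0.46498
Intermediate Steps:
r(x, I) = 84*x (r(x, I) = -7*(x + x)*(-6) = -7*2*x*(-6) = -(-84)*x = 84*x)
R = -8439 (R = 6 + (-4022 - 1*4423) = 6 + (-4022 - 4423) = 6 - 8445 = -8439)
R/9096 + 13337/r(114, -32) = -8439/9096 + 13337/((84*114)) = -8439*1/9096 + 13337/9576 = -2813/3032 + 13337*(1/9576) = -2813/3032 + 13337/9576 = 843781/1814652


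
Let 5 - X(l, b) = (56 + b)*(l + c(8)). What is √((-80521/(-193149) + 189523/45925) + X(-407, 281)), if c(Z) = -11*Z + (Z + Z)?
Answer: 2*√116639719924362415946/53759805 ≈ 401.79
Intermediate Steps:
c(Z) = -9*Z (c(Z) = -11*Z + 2*Z = -9*Z)
X(l, b) = 5 - (-72 + l)*(56 + b) (X(l, b) = 5 - (56 + b)*(l - 9*8) = 5 - (56 + b)*(l - 72) = 5 - (56 + b)*(-72 + l) = 5 - (-72 + l)*(56 + b))
√((-80521/(-193149) + 189523/45925) + X(-407, 281)) = √((-80521/(-193149) + 189523/45925) + (4037 - 56*(-407) + 72*281 - 1*281*(-407))) = √((-80521*(-1/193149) + 189523*(1/45925)) + (4037 + 22792 + 20232 + 114367)) = √((80521/193149 + 189523/45925) + 161428) = √(3664009532/806397075 + 161428) = √(130178731032632/806397075) = 2*√116639719924362415946/53759805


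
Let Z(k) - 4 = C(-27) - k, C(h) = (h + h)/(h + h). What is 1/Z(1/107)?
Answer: 107/534 ≈ 0.20037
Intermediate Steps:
C(h) = 1 (C(h) = (2*h)/((2*h)) = (2*h)*(1/(2*h)) = 1)
Z(k) = 5 - k (Z(k) = 4 + (1 - k) = 5 - k)
1/Z(1/107) = 1/(5 - 1/107) = 1/(534/107) = 107/534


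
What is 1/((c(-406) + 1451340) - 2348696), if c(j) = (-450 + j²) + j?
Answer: -1/733376 ≈ -1.3636e-6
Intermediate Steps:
c(j) = -450 + j + j²
1/((c(-406) + 1451340) - 2348696) = 1/(((-450 - 406 + (-406)²) + 1451340) - 2348696) = 1/(((-450 - 406 + 164836) + 1451340) - 2348696) = 1/((163980 + 1451340) - 2348696) = 1/(1615320 - 2348696) = 1/(-733376) = -1/733376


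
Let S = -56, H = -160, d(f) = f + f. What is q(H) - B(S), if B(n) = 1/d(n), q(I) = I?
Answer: -17919/112 ≈ -159.99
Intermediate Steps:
d(f) = 2*f
B(n) = 1/(2*n)
q(H) - B(S) = -160 - 1/(2*(-56)) = -160 - (-1)/(2*56) = -160 - 1*(-1/112) = -160 + 1/112 = -17919/112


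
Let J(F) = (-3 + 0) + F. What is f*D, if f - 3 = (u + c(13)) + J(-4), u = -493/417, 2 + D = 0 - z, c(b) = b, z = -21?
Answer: 61940/417 ≈ 148.54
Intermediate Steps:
J(F) = -3 + F
D = 19 (D = -2 + (0 - 1*(-21)) = -2 + (0 + 21) = -2 + 21 = 19)
u = -493/417 (u = -493*1/417 = -493/417 ≈ -1.1823)
f = 3260/417 (f = 3 + ((-493/417 + 13) + (-3 - 4)) = 3 + (4928/417 - 7) = 3 + 2009/417 = 3260/417 ≈ 7.8177)
f*D = (3260/417)*19 = 61940/417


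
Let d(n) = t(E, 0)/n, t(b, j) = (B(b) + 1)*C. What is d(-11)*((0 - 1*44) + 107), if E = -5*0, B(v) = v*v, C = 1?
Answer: -63/11 ≈ -5.7273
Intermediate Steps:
B(v) = v**2
E = 0
t(b, j) = 1 + b**2 (t(b, j) = (b**2 + 1)*1 = (1 + b**2)*1 = 1 + b**2)
d(n) = 1/n (d(n) = (1 + 0**2)/n = (1 + 0)/n = 1/n)
d(-11)*((0 - 1*44) + 107) = ((0 - 1*44) + 107)/(-11) = -((0 - 44) + 107)/11 = -(-44 + 107)/11 = -1/11*63 = -63/11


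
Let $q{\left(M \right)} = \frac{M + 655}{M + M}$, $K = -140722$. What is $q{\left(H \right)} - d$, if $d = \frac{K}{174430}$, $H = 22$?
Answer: $\frac{62140439}{3837460} \approx 16.193$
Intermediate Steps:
$q{\left(M \right)} = \frac{655 + M}{2 M}$
$d = - \frac{70361}{87215}$ ($d = - \frac{140722}{174430} = \left(-140722\right) \frac{1}{174430} = - \frac{70361}{87215} \approx -0.80675$)
$q{\left(H \right)} - d = \frac{655 + 22}{2 \cdot 22} - - \frac{70361}{87215} = \frac{1}{2} \cdot \frac{1}{22} \cdot 677 + \frac{70361}{87215} = \frac{677}{44} + \frac{70361}{87215} = \frac{62140439}{3837460}$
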